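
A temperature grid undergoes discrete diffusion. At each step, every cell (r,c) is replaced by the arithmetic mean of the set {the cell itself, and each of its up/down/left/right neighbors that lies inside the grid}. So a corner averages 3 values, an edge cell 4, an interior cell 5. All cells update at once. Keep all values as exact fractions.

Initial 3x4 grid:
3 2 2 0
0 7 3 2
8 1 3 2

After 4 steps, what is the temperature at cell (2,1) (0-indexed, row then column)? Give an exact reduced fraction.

Step 1: cell (2,1) = 19/4
Step 2: cell (2,1) = 63/20
Step 3: cell (2,1) = 85/24
Step 4: cell (2,1) = 22583/7200
Full grid after step 4:
  20107/6480 118073/43200 108769/43200 55139/25920
  273301/86400 56569/18000 182701/72000 409061/172800
  15023/4320 22583/7200 62297/21600 62789/25920

Answer: 22583/7200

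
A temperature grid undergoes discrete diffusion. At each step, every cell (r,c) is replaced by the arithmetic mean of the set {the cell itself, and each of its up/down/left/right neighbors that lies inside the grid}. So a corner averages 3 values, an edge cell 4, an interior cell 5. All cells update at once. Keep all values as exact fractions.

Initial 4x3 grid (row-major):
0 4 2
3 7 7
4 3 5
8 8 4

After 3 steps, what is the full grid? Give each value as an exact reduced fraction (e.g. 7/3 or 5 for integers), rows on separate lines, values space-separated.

After step 1:
  7/3 13/4 13/3
  7/2 24/5 21/4
  9/2 27/5 19/4
  20/3 23/4 17/3
After step 2:
  109/36 883/240 77/18
  227/60 111/25 287/60
  301/60 126/25 79/15
  203/36 1409/240 97/18
After step 3:
  7553/2160 55529/14400 9173/2160
  14641/3600 26071/6000 16891/3600
  17531/3600 30761/6000 18431/3600
  11899/2160 78979/14400 11899/2160

Answer: 7553/2160 55529/14400 9173/2160
14641/3600 26071/6000 16891/3600
17531/3600 30761/6000 18431/3600
11899/2160 78979/14400 11899/2160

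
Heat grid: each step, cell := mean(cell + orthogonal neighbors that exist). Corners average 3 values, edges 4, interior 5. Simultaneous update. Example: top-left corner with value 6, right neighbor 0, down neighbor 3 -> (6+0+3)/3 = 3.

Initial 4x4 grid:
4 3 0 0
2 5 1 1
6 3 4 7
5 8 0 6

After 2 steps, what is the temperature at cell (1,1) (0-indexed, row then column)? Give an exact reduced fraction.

Answer: 349/100

Derivation:
Step 1: cell (1,1) = 14/5
Step 2: cell (1,1) = 349/100
Full grid after step 2:
  41/12 49/20 49/30 43/36
  281/80 349/100 9/4 557/240
  1187/240 19/5 97/25 169/48
  43/9 601/120 95/24 40/9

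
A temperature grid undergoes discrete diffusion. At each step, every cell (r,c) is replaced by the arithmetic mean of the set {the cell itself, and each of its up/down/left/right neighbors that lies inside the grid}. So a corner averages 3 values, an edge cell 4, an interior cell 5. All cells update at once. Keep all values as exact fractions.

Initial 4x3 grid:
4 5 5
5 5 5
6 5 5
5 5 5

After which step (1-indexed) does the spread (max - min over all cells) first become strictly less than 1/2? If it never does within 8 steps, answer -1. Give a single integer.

Step 1: max=16/3, min=14/3, spread=2/3
Step 2: max=1247/240, min=173/36, spread=281/720
  -> spread < 1/2 first at step 2
Step 3: max=11177/2160, min=527/108, spread=637/2160
Step 4: max=332507/64800, min=4250341/864000, spread=549257/2592000
Step 5: max=9935609/1944000, min=256154879/51840000, spread=26384083/155520000
Step 6: max=296938583/58320000, min=15412948861/3110400000, spread=1271326697/9331200000
Step 7: max=2221421459/437400000, min=927092712599/186624000000, spread=62141329723/559872000000
Step 8: max=531997398199/104976000000, min=55727393987941/11197440000000, spread=3056985459857/33592320000000

Answer: 2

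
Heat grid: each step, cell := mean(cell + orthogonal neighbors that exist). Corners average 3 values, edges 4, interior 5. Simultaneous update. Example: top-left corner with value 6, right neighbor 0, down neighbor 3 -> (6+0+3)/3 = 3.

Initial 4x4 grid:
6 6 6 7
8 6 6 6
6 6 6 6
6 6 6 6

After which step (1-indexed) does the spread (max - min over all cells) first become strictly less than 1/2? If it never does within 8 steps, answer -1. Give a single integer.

Answer: 3

Derivation:
Step 1: max=20/3, min=6, spread=2/3
Step 2: max=391/60, min=6, spread=31/60
Step 3: max=13849/2160, min=6, spread=889/2160
  -> spread < 1/2 first at step 3
Step 4: max=410539/64800, min=1735/288, spread=5041/16200
Step 5: max=12283777/1944000, min=435679/72000, spread=130111/486000
Step 6: max=366632503/58320000, min=39289931/6480000, spread=3255781/14580000
Step 7: max=10970164849/1749600000, min=236460521/38880000, spread=82360351/437400000
Step 8: max=328162123639/52488000000, min=263262397/43200000, spread=2074577821/13122000000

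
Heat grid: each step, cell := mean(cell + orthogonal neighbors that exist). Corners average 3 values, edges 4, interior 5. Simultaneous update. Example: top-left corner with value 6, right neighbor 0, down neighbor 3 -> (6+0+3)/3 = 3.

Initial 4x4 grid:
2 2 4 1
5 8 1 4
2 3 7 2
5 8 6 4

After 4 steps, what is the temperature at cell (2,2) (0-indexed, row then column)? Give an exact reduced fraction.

Step 1: cell (2,2) = 19/5
Step 2: cell (2,2) = 247/50
Step 3: cell (2,2) = 2111/500
Step 4: cell (2,2) = 66749/15000
Full grid after step 4:
  571/150 42511/12000 124393/36000 67133/21600
  15927/4000 5117/1250 218567/60000 259061/72000
  55117/12000 88847/20000 66749/15000 287861/72000
  34373/7200 118909/24000 335231/72000 24611/5400

Answer: 66749/15000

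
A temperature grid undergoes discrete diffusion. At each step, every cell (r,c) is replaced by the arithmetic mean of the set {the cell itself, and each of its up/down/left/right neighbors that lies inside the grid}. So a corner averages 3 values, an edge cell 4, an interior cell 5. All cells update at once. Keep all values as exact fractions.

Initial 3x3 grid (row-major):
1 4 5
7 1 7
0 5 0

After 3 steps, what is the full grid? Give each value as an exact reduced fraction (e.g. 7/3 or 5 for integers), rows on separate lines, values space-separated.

After step 1:
  4 11/4 16/3
  9/4 24/5 13/4
  4 3/2 4
After step 2:
  3 1013/240 34/9
  301/80 291/100 1043/240
  31/12 143/40 35/12
After step 3:
  659/180 50071/14400 1111/270
  14707/4800 22577/6000 50221/14400
  2381/720 2397/800 289/80

Answer: 659/180 50071/14400 1111/270
14707/4800 22577/6000 50221/14400
2381/720 2397/800 289/80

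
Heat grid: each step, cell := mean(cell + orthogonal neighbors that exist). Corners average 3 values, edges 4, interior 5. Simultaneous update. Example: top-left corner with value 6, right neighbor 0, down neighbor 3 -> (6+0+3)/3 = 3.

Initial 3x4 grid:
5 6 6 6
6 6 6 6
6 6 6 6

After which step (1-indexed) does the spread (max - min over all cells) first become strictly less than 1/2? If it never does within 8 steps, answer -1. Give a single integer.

Step 1: max=6, min=17/3, spread=1/3
  -> spread < 1/2 first at step 1
Step 2: max=6, min=103/18, spread=5/18
Step 3: max=6, min=1255/216, spread=41/216
Step 4: max=6, min=151303/25920, spread=4217/25920
Step 5: max=43121/7200, min=9122051/1555200, spread=38417/311040
Step 6: max=861403/144000, min=548671789/93312000, spread=1903471/18662400
Step 7: max=25804241/4320000, min=32991330911/5598720000, spread=18038617/223948800
Step 8: max=2319873241/388800000, min=1982271017149/335923200000, spread=883978523/13436928000

Answer: 1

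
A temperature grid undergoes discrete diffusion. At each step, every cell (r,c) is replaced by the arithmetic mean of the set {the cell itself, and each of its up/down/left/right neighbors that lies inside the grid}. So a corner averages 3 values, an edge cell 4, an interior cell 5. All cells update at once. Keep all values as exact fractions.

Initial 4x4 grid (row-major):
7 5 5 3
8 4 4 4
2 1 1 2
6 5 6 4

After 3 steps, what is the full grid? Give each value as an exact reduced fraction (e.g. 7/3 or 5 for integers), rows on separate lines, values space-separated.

Answer: 2881/540 17423/3600 1691/400 1381/360
17273/3600 3281/750 3741/1000 1057/300
15589/3600 2857/750 3509/1000 10/3
2219/540 14179/3600 173/48 1273/360

Derivation:
After step 1:
  20/3 21/4 17/4 4
  21/4 22/5 18/5 13/4
  17/4 13/5 14/5 11/4
  13/3 9/2 4 4
After step 2:
  103/18 617/120 171/40 23/6
  617/120 211/50 183/50 17/5
  493/120 371/100 63/20 16/5
  157/36 463/120 153/40 43/12
After step 3:
  2881/540 17423/3600 1691/400 1381/360
  17273/3600 3281/750 3741/1000 1057/300
  15589/3600 2857/750 3509/1000 10/3
  2219/540 14179/3600 173/48 1273/360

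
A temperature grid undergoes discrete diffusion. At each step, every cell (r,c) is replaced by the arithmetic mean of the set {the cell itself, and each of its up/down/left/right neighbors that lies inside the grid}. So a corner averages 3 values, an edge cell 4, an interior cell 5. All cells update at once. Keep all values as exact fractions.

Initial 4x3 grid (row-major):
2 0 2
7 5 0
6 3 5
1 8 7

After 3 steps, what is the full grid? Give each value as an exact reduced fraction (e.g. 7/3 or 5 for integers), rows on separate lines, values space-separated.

After step 1:
  3 9/4 2/3
  5 3 3
  17/4 27/5 15/4
  5 19/4 20/3
After step 2:
  41/12 107/48 71/36
  61/16 373/100 125/48
  393/80 423/100 1129/240
  14/3 1309/240 91/18
After step 3:
  227/72 40853/14400 245/108
  9523/2400 19927/6000 23419/7200
  10573/2400 27637/6000 29869/7200
  451/90 69863/14400 5477/1080

Answer: 227/72 40853/14400 245/108
9523/2400 19927/6000 23419/7200
10573/2400 27637/6000 29869/7200
451/90 69863/14400 5477/1080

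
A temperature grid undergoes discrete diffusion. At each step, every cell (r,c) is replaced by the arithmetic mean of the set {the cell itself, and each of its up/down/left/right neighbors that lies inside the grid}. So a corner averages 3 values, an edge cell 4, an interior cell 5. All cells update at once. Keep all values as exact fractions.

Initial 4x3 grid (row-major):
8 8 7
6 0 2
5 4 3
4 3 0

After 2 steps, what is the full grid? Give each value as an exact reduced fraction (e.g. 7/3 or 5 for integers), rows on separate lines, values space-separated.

Answer: 107/18 91/16 173/36
125/24 41/10 179/48
33/8 67/20 41/16
23/6 47/16 7/3

Derivation:
After step 1:
  22/3 23/4 17/3
  19/4 4 3
  19/4 3 9/4
  4 11/4 2
After step 2:
  107/18 91/16 173/36
  125/24 41/10 179/48
  33/8 67/20 41/16
  23/6 47/16 7/3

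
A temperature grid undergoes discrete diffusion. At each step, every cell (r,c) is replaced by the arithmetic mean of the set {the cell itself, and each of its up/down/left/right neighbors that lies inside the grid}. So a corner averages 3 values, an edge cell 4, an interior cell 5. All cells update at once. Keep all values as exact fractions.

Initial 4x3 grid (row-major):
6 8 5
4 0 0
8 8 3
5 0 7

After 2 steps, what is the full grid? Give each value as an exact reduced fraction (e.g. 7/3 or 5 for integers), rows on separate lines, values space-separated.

Answer: 61/12 229/48 133/36
83/16 381/100 89/24
1133/240 471/100 409/120
187/36 247/60 77/18

Derivation:
After step 1:
  6 19/4 13/3
  9/2 4 2
  25/4 19/5 9/2
  13/3 5 10/3
After step 2:
  61/12 229/48 133/36
  83/16 381/100 89/24
  1133/240 471/100 409/120
  187/36 247/60 77/18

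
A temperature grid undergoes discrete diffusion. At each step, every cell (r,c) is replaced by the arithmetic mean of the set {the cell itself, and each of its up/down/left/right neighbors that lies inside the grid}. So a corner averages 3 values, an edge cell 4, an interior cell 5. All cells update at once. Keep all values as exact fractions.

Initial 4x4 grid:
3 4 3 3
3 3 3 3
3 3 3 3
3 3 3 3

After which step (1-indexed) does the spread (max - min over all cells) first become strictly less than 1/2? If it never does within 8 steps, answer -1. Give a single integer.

Step 1: max=10/3, min=3, spread=1/3
  -> spread < 1/2 first at step 1
Step 2: max=391/120, min=3, spread=31/120
Step 3: max=3451/1080, min=3, spread=211/1080
Step 4: max=340843/108000, min=3, spread=16843/108000
Step 5: max=3054643/972000, min=27079/9000, spread=130111/972000
Step 6: max=91122367/29160000, min=1627159/540000, spread=3255781/29160000
Step 7: max=2724753691/874800000, min=1631107/540000, spread=82360351/874800000
Step 8: max=81483316891/26244000000, min=294106441/97200000, spread=2074577821/26244000000

Answer: 1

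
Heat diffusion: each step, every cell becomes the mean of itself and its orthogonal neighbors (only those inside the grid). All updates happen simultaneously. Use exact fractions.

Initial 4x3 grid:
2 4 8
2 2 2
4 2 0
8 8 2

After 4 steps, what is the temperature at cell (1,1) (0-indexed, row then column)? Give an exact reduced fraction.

Answer: 147359/45000

Derivation:
Step 1: cell (1,1) = 12/5
Step 2: cell (1,1) = 151/50
Step 3: cell (1,1) = 4637/1500
Step 4: cell (1,1) = 147359/45000
Full grid after step 4:
  105203/32400 350251/108000 106853/32400
  360161/108000 147359/45000 342161/108000
  412301/108000 105481/30000 357301/108000
  8468/2025 31491/8000 57419/16200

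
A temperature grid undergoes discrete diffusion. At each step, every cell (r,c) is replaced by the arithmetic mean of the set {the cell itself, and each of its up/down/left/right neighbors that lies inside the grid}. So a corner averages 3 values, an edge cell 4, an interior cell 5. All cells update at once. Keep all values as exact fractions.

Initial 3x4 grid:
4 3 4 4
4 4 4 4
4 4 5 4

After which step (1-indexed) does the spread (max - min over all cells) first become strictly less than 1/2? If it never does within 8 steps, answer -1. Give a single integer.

Answer: 3

Derivation:
Step 1: max=13/3, min=11/3, spread=2/3
Step 2: max=511/120, min=449/120, spread=31/60
Step 3: max=4531/1080, min=4109/1080, spread=211/540
  -> spread < 1/2 first at step 3
Step 4: max=26759/6480, min=25081/6480, spread=839/3240
Step 5: max=199763/48600, min=189037/48600, spread=5363/24300
Step 6: max=4759459/1166400, min=4571741/1166400, spread=93859/583200
Step 7: max=284504723/69984000, min=275367277/69984000, spread=4568723/34992000
Step 8: max=680233849/167961600, min=663458951/167961600, spread=8387449/83980800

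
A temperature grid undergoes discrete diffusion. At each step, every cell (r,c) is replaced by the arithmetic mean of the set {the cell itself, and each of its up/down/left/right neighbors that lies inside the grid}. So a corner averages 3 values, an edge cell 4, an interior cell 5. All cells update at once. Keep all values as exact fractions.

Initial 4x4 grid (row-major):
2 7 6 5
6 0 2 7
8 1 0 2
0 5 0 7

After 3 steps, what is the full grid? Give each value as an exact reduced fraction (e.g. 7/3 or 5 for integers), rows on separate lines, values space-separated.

Answer: 499/120 651/160 3383/800 73/16
1837/480 3453/1000 1443/400 1549/400
4807/1440 18227/6000 543/200 4003/1200
7073/2160 961/360 1669/600 203/72

Derivation:
After step 1:
  5 15/4 5 6
  4 16/5 3 4
  15/4 14/5 1 4
  13/3 3/2 3 3
After step 2:
  17/4 339/80 71/16 5
  319/80 67/20 81/25 17/4
  893/240 49/20 69/25 3
  115/36 349/120 17/8 10/3
After step 3:
  499/120 651/160 3383/800 73/16
  1837/480 3453/1000 1443/400 1549/400
  4807/1440 18227/6000 543/200 4003/1200
  7073/2160 961/360 1669/600 203/72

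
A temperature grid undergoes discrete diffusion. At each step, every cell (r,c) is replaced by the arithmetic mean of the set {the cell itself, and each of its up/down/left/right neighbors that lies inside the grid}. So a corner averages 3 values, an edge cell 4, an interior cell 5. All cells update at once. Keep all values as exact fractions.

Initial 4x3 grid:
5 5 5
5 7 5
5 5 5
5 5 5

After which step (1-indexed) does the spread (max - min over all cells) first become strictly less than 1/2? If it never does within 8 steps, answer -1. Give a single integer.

Answer: 2

Derivation:
Step 1: max=11/2, min=5, spread=1/2
Step 2: max=273/50, min=5, spread=23/50
  -> spread < 1/2 first at step 2
Step 3: max=12811/2400, min=1013/200, spread=131/480
Step 4: max=114551/21600, min=18391/3600, spread=841/4320
Step 5: max=45742051/8640000, min=3693373/720000, spread=56863/345600
Step 6: max=410334341/77760000, min=33389543/6480000, spread=386393/3110400
Step 7: max=163913723131/31104000000, min=13380358813/2592000000, spread=26795339/248832000
Step 8: max=9815015714129/1866240000000, min=804686149667/155520000000, spread=254051069/2985984000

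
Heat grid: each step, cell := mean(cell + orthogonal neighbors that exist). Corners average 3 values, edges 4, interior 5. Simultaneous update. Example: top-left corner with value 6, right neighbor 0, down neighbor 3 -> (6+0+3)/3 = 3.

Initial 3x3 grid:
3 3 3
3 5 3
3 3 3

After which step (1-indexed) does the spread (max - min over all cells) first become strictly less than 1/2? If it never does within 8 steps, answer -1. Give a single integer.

Step 1: max=7/2, min=3, spread=1/2
Step 2: max=87/25, min=129/40, spread=51/200
  -> spread < 1/2 first at step 2
Step 3: max=8023/2400, min=587/180, spread=589/7200
Step 4: max=49943/15000, min=473081/144000, spread=31859/720000
Step 5: max=28611607/8640000, min=2964721/900000, spread=751427/43200000
Step 6: max=178634687/54000000, min=1710263129/518400000, spread=23149331/2592000000
Step 7: max=102794654263/31104000000, min=10694931889/3240000000, spread=616540643/155520000000
Step 8: max=642312453983/194400000000, min=6162652008761/1866240000000, spread=17737747379/9331200000000

Answer: 2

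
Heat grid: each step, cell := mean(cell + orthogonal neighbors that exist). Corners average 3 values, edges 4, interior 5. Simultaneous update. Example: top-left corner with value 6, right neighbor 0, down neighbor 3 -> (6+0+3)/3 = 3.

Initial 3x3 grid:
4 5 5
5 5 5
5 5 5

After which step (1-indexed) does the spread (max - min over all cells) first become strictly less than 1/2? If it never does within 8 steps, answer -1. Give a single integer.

Answer: 1

Derivation:
Step 1: max=5, min=14/3, spread=1/3
  -> spread < 1/2 first at step 1
Step 2: max=5, min=85/18, spread=5/18
Step 3: max=5, min=1039/216, spread=41/216
Step 4: max=1789/360, min=62669/12960, spread=347/2592
Step 5: max=17843/3600, min=3781063/777600, spread=2921/31104
Step 6: max=2134517/432000, min=227451461/46656000, spread=24611/373248
Step 7: max=47943259/9720000, min=13678077967/2799360000, spread=207329/4478976
Step 8: max=2553198401/518400000, min=821778047549/167961600000, spread=1746635/53747712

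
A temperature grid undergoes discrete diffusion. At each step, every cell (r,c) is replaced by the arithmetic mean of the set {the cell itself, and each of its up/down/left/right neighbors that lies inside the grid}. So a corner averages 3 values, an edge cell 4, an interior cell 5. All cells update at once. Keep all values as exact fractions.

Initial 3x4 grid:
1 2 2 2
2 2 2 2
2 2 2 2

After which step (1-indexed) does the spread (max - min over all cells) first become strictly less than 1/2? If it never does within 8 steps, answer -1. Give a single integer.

Answer: 1

Derivation:
Step 1: max=2, min=5/3, spread=1/3
  -> spread < 1/2 first at step 1
Step 2: max=2, min=31/18, spread=5/18
Step 3: max=2, min=391/216, spread=41/216
Step 4: max=2, min=47623/25920, spread=4217/25920
Step 5: max=14321/7200, min=2901251/1555200, spread=38417/311040
Step 6: max=285403/144000, min=175423789/93312000, spread=1903471/18662400
Step 7: max=8524241/4320000, min=10596450911/5598720000, spread=18038617/223948800
Step 8: max=764673241/388800000, min=638578217149/335923200000, spread=883978523/13436928000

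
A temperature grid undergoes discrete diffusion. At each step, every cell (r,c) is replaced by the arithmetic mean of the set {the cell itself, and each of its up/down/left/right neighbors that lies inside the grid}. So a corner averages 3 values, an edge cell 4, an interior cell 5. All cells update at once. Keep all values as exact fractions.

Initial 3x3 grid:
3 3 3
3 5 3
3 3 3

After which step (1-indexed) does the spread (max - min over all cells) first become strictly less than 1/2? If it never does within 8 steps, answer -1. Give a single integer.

Answer: 2

Derivation:
Step 1: max=7/2, min=3, spread=1/2
Step 2: max=87/25, min=129/40, spread=51/200
  -> spread < 1/2 first at step 2
Step 3: max=8023/2400, min=587/180, spread=589/7200
Step 4: max=49943/15000, min=473081/144000, spread=31859/720000
Step 5: max=28611607/8640000, min=2964721/900000, spread=751427/43200000
Step 6: max=178634687/54000000, min=1710263129/518400000, spread=23149331/2592000000
Step 7: max=102794654263/31104000000, min=10694931889/3240000000, spread=616540643/155520000000
Step 8: max=642312453983/194400000000, min=6162652008761/1866240000000, spread=17737747379/9331200000000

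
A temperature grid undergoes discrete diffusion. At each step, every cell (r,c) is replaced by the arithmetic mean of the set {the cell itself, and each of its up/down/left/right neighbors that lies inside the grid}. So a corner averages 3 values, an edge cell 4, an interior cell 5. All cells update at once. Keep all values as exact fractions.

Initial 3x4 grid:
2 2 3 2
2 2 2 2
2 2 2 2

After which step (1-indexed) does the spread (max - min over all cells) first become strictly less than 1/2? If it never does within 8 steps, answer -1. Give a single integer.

Step 1: max=7/3, min=2, spread=1/3
  -> spread < 1/2 first at step 1
Step 2: max=271/120, min=2, spread=31/120
Step 3: max=2371/1080, min=2, spread=211/1080
Step 4: max=232897/108000, min=3647/1800, spread=14077/108000
Step 5: max=2084407/972000, min=219683/108000, spread=5363/48600
Step 6: max=62060809/29160000, min=122869/60000, spread=93859/1166400
Step 7: max=3709474481/1749600000, min=199736467/97200000, spread=4568723/69984000
Step 8: max=221732435629/104976000000, min=6013618889/2916000000, spread=8387449/167961600

Answer: 1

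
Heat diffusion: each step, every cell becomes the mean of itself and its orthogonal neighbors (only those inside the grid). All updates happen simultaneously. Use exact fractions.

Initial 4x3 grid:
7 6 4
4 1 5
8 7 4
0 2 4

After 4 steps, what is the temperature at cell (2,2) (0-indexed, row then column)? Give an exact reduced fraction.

Step 1: cell (2,2) = 5
Step 2: cell (2,2) = 487/120
Step 3: cell (2,2) = 379/90
Step 4: cell (2,2) = 11161/2700
Full grid after step 4:
  7771/1620 81809/17280 19601/4320
  40501/8640 81127/18000 3203/720
  185401/43200 307003/72000 11161/2700
  21085/5184 682919/172800 20647/5184

Answer: 11161/2700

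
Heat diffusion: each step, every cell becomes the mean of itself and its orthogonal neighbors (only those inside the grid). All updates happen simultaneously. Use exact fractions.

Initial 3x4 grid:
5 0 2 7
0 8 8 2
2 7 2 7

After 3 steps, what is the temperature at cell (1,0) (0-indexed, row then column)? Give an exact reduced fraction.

Answer: 10363/2880

Derivation:
Step 1: cell (1,0) = 15/4
Step 2: cell (1,0) = 781/240
Step 3: cell (1,0) = 10363/2880
Full grid after step 3:
  7111/2160 67/18 3109/720 589/135
  10363/2880 497/120 5389/1200 1741/360
  467/120 139/32 7043/1440 10339/2160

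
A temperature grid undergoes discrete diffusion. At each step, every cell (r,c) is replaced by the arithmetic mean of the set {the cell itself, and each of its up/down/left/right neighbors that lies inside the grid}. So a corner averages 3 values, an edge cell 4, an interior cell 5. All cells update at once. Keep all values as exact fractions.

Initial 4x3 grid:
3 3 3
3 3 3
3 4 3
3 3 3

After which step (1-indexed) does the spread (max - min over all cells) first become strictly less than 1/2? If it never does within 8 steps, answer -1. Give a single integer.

Step 1: max=13/4, min=3, spread=1/4
  -> spread < 1/2 first at step 1
Step 2: max=323/100, min=3, spread=23/100
Step 3: max=15211/4800, min=1213/400, spread=131/960
Step 4: max=136151/43200, min=21991/7200, spread=841/8640
Step 5: max=54382051/17280000, min=4413373/1440000, spread=56863/691200
Step 6: max=488094341/155520000, min=39869543/12960000, spread=386393/6220800
Step 7: max=195017723131/62208000000, min=15972358813/5184000000, spread=26795339/497664000
Step 8: max=11681255714129/3732480000000, min=960206149667/311040000000, spread=254051069/5971968000

Answer: 1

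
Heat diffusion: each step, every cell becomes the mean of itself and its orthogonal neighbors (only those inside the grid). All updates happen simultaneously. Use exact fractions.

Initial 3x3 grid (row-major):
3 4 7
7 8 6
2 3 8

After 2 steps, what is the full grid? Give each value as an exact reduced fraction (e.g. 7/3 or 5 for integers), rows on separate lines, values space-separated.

Answer: 91/18 643/120 221/36
289/60 143/25 1451/240
19/4 1231/240 109/18

Derivation:
After step 1:
  14/3 11/2 17/3
  5 28/5 29/4
  4 21/4 17/3
After step 2:
  91/18 643/120 221/36
  289/60 143/25 1451/240
  19/4 1231/240 109/18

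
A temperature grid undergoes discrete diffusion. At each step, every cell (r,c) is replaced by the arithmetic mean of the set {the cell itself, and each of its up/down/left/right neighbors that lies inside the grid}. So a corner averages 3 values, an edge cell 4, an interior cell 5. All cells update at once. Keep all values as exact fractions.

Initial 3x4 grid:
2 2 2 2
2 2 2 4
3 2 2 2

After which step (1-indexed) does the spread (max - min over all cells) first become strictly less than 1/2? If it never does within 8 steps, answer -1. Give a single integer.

Answer: 3

Derivation:
Step 1: max=8/3, min=2, spread=2/3
Step 2: max=307/120, min=2, spread=67/120
Step 3: max=5239/2160, min=299/144, spread=377/1080
  -> spread < 1/2 first at step 3
Step 4: max=1027291/432000, min=3403/1600, spread=108481/432000
Step 5: max=9122231/3888000, min=5534759/2592000, spread=328037/1555200
Step 6: max=3607794331/1555200000, min=335960021/155520000, spread=248194121/1555200000
Step 7: max=32292717821/13996800000, min=6754282013/3110400000, spread=151875901/1119744000
Step 8: max=1925717895439/839808000000, min=1223488390501/559872000000, spread=289552991/2687385600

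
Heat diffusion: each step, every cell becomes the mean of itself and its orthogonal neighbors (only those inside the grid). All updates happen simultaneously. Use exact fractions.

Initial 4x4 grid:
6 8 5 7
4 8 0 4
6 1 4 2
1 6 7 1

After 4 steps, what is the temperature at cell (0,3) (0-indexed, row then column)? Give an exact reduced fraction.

Step 1: cell (0,3) = 16/3
Step 2: cell (0,3) = 163/36
Step 3: cell (0,3) = 9887/2160
Step 4: cell (0,3) = 285497/64800
Full grid after step 4:
  39121/7200 369407/72000 1047101/216000 285497/64800
  176101/36000 290593/60000 767891/180000 443323/108000
  486247/108000 744593/180000 714113/180000 389251/108000
  10619/2592 879539/216000 794387/216000 46663/12960

Answer: 285497/64800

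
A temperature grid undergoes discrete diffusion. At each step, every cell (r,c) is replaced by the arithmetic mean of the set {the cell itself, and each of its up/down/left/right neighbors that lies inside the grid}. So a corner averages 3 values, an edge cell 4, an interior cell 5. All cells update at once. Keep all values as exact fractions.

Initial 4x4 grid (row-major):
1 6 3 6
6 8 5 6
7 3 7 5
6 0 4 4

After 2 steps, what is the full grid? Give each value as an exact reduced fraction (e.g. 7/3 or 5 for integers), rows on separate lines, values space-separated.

After step 1:
  13/3 9/2 5 5
  11/2 28/5 29/5 11/2
  11/2 5 24/5 11/2
  13/3 13/4 15/4 13/3
After step 2:
  43/9 583/120 203/40 31/6
  157/30 132/25 267/50 109/20
  61/12 483/100 497/100 151/30
  157/36 49/12 121/30 163/36

Answer: 43/9 583/120 203/40 31/6
157/30 132/25 267/50 109/20
61/12 483/100 497/100 151/30
157/36 49/12 121/30 163/36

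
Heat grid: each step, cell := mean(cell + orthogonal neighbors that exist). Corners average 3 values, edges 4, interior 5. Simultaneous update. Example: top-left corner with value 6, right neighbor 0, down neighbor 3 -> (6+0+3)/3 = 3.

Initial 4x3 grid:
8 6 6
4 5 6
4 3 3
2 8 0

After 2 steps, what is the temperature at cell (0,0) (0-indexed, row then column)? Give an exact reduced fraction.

Step 1: cell (0,0) = 6
Step 2: cell (0,0) = 35/6
Full grid after step 2:
  35/6 461/80 23/4
  193/40 259/50 47/10
  533/120 189/50 61/15
  67/18 971/240 119/36

Answer: 35/6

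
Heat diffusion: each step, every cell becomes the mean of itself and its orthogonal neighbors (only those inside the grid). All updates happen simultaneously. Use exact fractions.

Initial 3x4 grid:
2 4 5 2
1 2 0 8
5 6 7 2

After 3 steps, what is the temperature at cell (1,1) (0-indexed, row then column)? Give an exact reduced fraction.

Answer: 3907/1200

Derivation:
Step 1: cell (1,1) = 13/5
Step 2: cell (1,1) = 71/20
Step 3: cell (1,1) = 3907/1200
Full grid after step 3:
  2983/1080 2309/720 101/30 239/60
  4657/1440 3907/1200 4781/1200 2797/720
  2527/720 637/160 5753/1440 9619/2160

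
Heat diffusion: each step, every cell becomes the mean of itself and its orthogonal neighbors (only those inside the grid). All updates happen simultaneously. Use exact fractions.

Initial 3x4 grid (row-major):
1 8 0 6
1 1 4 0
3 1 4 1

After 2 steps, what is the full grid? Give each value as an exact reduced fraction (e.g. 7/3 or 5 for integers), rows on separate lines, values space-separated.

After step 1:
  10/3 5/2 9/2 2
  3/2 3 9/5 11/4
  5/3 9/4 5/2 5/3
After step 2:
  22/9 10/3 27/10 37/12
  19/8 221/100 291/100 493/240
  65/36 113/48 493/240 83/36

Answer: 22/9 10/3 27/10 37/12
19/8 221/100 291/100 493/240
65/36 113/48 493/240 83/36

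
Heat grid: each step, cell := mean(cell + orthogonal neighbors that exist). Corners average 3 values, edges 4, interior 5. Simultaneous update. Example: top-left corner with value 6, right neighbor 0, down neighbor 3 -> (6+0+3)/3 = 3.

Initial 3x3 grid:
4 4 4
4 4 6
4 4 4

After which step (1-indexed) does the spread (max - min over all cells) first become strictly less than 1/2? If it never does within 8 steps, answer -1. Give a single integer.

Answer: 3

Derivation:
Step 1: max=14/3, min=4, spread=2/3
Step 2: max=547/120, min=4, spread=67/120
Step 3: max=4757/1080, min=407/100, spread=1807/5400
  -> spread < 1/2 first at step 3
Step 4: max=1885963/432000, min=11161/2700, spread=33401/144000
Step 5: max=16781933/3888000, min=1123391/270000, spread=3025513/19440000
Step 6: max=6685726867/1555200000, min=60355949/14400000, spread=53531/497664
Step 7: max=399280925849/93312000000, min=16343116051/3888000000, spread=450953/5971968
Step 8: max=23903783560603/5598720000000, min=1967248610519/466560000000, spread=3799043/71663616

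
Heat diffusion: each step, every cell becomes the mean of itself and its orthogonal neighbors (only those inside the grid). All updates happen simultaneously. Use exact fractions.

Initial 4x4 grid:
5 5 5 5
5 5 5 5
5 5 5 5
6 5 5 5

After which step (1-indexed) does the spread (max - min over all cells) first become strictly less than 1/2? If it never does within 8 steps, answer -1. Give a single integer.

Step 1: max=16/3, min=5, spread=1/3
  -> spread < 1/2 first at step 1
Step 2: max=95/18, min=5, spread=5/18
Step 3: max=1121/216, min=5, spread=41/216
Step 4: max=33443/6480, min=5, spread=1043/6480
Step 5: max=997553/194400, min=5, spread=25553/194400
Step 6: max=29831459/5832000, min=90079/18000, spread=645863/5832000
Step 7: max=892441691/174960000, min=600971/120000, spread=16225973/174960000
Step 8: max=26721477983/5248800000, min=270701/54000, spread=409340783/5248800000

Answer: 1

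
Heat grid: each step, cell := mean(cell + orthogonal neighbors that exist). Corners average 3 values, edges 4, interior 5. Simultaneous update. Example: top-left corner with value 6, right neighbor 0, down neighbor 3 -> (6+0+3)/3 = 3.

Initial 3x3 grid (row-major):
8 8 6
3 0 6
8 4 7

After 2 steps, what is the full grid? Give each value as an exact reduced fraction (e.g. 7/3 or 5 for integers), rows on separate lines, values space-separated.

After step 1:
  19/3 11/2 20/3
  19/4 21/5 19/4
  5 19/4 17/3
After step 2:
  199/36 227/40 203/36
  1217/240 479/100 1277/240
  29/6 1177/240 91/18

Answer: 199/36 227/40 203/36
1217/240 479/100 1277/240
29/6 1177/240 91/18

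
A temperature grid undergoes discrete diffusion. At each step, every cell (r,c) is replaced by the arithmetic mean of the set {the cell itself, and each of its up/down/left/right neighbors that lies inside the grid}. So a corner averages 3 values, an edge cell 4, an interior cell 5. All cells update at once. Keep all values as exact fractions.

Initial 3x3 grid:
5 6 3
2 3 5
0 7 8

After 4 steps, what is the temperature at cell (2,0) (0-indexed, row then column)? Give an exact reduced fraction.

Answer: 21473/5400

Derivation:
Step 1: cell (2,0) = 3
Step 2: cell (2,0) = 10/3
Step 3: cell (2,0) = 349/90
Step 4: cell (2,0) = 21473/5400
Full grid after step 4:
  510577/129600 1243453/288000 74119/16200
  1717117/432000 96563/22500 4100609/864000
  21473/5400 1912367/432000 613727/129600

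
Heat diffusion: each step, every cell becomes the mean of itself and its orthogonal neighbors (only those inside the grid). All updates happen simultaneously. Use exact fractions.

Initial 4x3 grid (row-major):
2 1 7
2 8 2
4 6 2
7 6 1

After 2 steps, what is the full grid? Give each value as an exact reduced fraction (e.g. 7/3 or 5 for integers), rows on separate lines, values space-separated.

After step 1:
  5/3 9/2 10/3
  4 19/5 19/4
  19/4 26/5 11/4
  17/3 5 3
After step 2:
  61/18 133/40 151/36
  853/240 89/20 439/120
  1177/240 43/10 157/40
  185/36 283/60 43/12

Answer: 61/18 133/40 151/36
853/240 89/20 439/120
1177/240 43/10 157/40
185/36 283/60 43/12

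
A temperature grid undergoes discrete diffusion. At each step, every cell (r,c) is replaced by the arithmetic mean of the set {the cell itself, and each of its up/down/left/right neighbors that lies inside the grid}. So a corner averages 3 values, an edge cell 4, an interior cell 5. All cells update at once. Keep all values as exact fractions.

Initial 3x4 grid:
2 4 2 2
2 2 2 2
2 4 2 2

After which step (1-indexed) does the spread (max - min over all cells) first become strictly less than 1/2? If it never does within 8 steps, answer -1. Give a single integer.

Step 1: max=14/5, min=2, spread=4/5
Step 2: max=157/60, min=2, spread=37/60
Step 3: max=1357/540, min=77/36, spread=101/270
  -> spread < 1/2 first at step 3
Step 4: max=33551/13500, min=4891/2250, spread=841/2700
Step 5: max=74629/30375, min=180299/81000, spread=11227/48600
Step 6: max=118734341/48600000, min=9089543/4050000, spread=386393/1944000
Step 7: max=1059699481/437400000, min=551441437/243000000, spread=41940559/273375000
Step 8: max=422296076621/174960000000, min=33244281083/14580000000, spread=186917629/1399680000

Answer: 3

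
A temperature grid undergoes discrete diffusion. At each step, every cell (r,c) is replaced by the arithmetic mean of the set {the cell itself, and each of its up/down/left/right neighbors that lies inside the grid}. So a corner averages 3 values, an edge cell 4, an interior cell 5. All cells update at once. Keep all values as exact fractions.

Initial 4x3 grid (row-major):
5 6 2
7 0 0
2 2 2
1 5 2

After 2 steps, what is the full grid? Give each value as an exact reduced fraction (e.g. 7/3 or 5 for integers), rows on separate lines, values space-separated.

Answer: 17/4 179/48 83/36
31/8 259/100 49/24
341/120 61/25 77/40
49/18 311/120 7/3

Derivation:
After step 1:
  6 13/4 8/3
  7/2 3 1
  3 11/5 3/2
  8/3 5/2 3
After step 2:
  17/4 179/48 83/36
  31/8 259/100 49/24
  341/120 61/25 77/40
  49/18 311/120 7/3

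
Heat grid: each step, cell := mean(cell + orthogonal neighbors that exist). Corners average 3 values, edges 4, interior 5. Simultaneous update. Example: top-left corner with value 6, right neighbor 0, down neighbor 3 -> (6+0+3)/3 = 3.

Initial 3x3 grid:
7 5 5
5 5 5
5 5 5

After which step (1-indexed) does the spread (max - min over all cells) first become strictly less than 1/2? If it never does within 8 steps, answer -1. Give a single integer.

Step 1: max=17/3, min=5, spread=2/3
Step 2: max=50/9, min=5, spread=5/9
Step 3: max=581/108, min=5, spread=41/108
  -> spread < 1/2 first at step 3
Step 4: max=34531/6480, min=911/180, spread=347/1296
Step 5: max=2050937/388800, min=9157/1800, spread=2921/15552
Step 6: max=122468539/23328000, min=1105483/216000, spread=24611/186624
Step 7: max=7317122033/1399680000, min=24956741/4860000, spread=207329/2239488
Step 8: max=437933952451/83980800000, min=1334801599/259200000, spread=1746635/26873856

Answer: 3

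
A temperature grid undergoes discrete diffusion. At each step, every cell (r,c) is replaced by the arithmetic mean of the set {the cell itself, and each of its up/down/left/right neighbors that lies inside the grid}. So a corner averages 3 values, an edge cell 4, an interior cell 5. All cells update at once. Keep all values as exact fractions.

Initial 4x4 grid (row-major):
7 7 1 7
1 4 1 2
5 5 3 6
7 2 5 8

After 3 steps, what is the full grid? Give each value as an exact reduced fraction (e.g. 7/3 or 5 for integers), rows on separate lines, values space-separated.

After step 1:
  5 19/4 4 10/3
  17/4 18/5 11/5 4
  9/2 19/5 4 19/4
  14/3 19/4 9/2 19/3
After step 2:
  14/3 347/80 857/240 34/9
  347/80 93/25 89/25 857/240
  1033/240 413/100 77/20 229/48
  167/36 1063/240 235/48 187/36
After step 3:
  1601/360 3259/800 27443/7200 3931/1080
  10217/2400 4017/1000 10963/3000 28223/7200
  31339/7200 613/150 3181/750 6259/1440
  2407/540 32569/7200 6613/1440 535/108

Answer: 1601/360 3259/800 27443/7200 3931/1080
10217/2400 4017/1000 10963/3000 28223/7200
31339/7200 613/150 3181/750 6259/1440
2407/540 32569/7200 6613/1440 535/108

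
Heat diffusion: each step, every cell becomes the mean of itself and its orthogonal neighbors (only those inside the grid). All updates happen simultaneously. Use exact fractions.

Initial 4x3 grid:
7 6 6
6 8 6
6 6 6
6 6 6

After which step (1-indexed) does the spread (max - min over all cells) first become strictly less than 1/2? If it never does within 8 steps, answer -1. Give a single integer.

Step 1: max=27/4, min=6, spread=3/4
Step 2: max=119/18, min=6, spread=11/18
Step 3: max=93451/14400, min=1213/200, spread=1223/2880
  -> spread < 1/2 first at step 3
Step 4: max=837991/129600, min=21991/3600, spread=9263/25920
Step 5: max=332371411/51840000, min=4426013/720000, spread=547939/2073600
Step 6: max=2984567101/466560000, min=4998301/810000, spread=4221829/18662400
Step 7: max=178354820159/27993600000, min=5351569751/864000000, spread=24819801133/139968000000
Step 8: max=10678293373981/1679616000000, min=144827886623/23328000000, spread=2005484297/13436928000

Answer: 3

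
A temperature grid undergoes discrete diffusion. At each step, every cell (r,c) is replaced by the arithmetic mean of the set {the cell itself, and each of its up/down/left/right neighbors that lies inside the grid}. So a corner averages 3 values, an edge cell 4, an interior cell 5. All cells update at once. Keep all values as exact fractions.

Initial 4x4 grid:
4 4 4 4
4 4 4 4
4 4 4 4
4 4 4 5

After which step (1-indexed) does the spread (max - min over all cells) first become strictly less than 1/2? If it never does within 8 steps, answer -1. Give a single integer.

Step 1: max=13/3, min=4, spread=1/3
  -> spread < 1/2 first at step 1
Step 2: max=77/18, min=4, spread=5/18
Step 3: max=905/216, min=4, spread=41/216
Step 4: max=26963/6480, min=4, spread=1043/6480
Step 5: max=803153/194400, min=4, spread=25553/194400
Step 6: max=23999459/5832000, min=72079/18000, spread=645863/5832000
Step 7: max=717481691/174960000, min=480971/120000, spread=16225973/174960000
Step 8: max=21472677983/5248800000, min=216701/54000, spread=409340783/5248800000

Answer: 1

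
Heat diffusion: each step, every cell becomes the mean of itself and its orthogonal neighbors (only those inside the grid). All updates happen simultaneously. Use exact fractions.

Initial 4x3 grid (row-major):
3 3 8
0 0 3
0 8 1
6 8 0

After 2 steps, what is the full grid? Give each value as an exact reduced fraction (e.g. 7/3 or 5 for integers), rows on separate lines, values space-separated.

Answer: 25/12 389/120 67/18
181/80 269/100 101/30
739/240 91/25 31/10
41/9 497/120 23/6

Derivation:
After step 1:
  2 7/2 14/3
  3/4 14/5 3
  7/2 17/5 3
  14/3 11/2 3
After step 2:
  25/12 389/120 67/18
  181/80 269/100 101/30
  739/240 91/25 31/10
  41/9 497/120 23/6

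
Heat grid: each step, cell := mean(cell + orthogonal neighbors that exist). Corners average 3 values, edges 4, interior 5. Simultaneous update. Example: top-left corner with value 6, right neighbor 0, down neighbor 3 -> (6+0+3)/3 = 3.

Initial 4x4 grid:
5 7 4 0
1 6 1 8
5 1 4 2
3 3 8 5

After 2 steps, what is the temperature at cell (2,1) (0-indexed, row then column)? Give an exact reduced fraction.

Answer: 329/100

Derivation:
Step 1: cell (2,1) = 19/5
Step 2: cell (2,1) = 329/100
Full grid after step 2:
  169/36 481/120 171/40 13/4
  857/240 427/100 67/20 161/40
  853/240 329/100 427/100 157/40
  119/36 973/240 339/80 59/12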